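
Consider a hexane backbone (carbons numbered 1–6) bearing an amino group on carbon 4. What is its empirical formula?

C6H15N

Atom tally by fragment:
  CH3 → C:1 H:3
  CH2 → C:1 H:2
  CH2 → C:1 H:2
  CH(NH2) → C:1 H:3 N:1
  CH2 → C:1 H:2
  CH3 → C:1 H:3
Element totals:
  C: 6
  H: 15
  N: 1
Molecular formula: C6H15N.
gcd of subscripts (6, 15, 1) = 1, so the empirical formula equals the molecular formula.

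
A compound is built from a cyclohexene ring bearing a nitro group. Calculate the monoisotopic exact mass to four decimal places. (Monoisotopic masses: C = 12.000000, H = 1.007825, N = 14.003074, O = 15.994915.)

127.0633

Atom tally by fragment:
  cyclohexene ring core → C:6 H:10
  (− 1 ring H displaced by substituents)
  + NO2 → N:1 O:2
Element totals:
  C: 6
  H: 9
  N: 1
  O: 2
Molecular formula: C6H9NO2.
  M = 6(12.0) + 9(1.007825) + 14.003074 + 2(15.994915)
    = 72.000000 + 9.070425 + 14.003074 + 31.989830 = 127.063329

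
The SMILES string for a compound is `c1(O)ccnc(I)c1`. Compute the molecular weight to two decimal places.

221.00 g/mol

Atom tally by fragment:
  pyridine ring core → C:5 H:5 N:1
  (− 2 ring H displaced by substituents)
  + OH → O:1 H:1
  + I → I:1
Element totals:
  C: 5
  H: 4
  I: 1
  N: 1
  O: 1
Molecular formula: C5H4INO.
  M = 5(12.011) + 4(1.008) + 126.904 + 14.007 + 15.999
    = 60.055 + 4.032 + 126.904 + 14.007 + 15.999 = 220.997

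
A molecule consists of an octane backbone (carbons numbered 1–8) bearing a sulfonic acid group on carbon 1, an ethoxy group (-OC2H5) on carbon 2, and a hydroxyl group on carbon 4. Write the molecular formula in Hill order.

Atom tally by fragment:
  HO3SCH2 → C:1 H:3 S:1 O:3
  CH(OC2H5) → C:3 H:6 O:1
  CH2 → C:1 H:2
  CH(OH) → C:1 H:2 O:1
  CH2 → C:1 H:2
  CH2 → C:1 H:2
  CH2 → C:1 H:2
  CH3 → C:1 H:3
Element totals:
  C: 10
  H: 22
  O: 5
  S: 1

C10H22O5S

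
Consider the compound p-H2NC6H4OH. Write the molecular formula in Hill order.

C6H7NO

Element totals:
  C: 6
  H: 7
  N: 1
  O: 1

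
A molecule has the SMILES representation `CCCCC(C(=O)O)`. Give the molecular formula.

Atom tally by fragment:
  CH3 → C:1 H:3
  CH2 → C:1 H:2
  CH2 → C:1 H:2
  CH2 → C:1 H:2
  CH2COOH → C:2 H:3 O:2
Element totals:
  C: 6
  H: 12
  O: 2

C6H12O2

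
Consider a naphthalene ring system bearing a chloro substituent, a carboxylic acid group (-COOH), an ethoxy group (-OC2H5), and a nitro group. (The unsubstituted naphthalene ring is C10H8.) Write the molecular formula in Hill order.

Atom tally by fragment:
  naphthalene ring system core → C:10 H:8
  (− 4 ring H displaced by substituents)
  + Cl → Cl:1
  + COOH → C:1 H:1 O:2
  + OC2H5 → C:2 H:5 O:1
  + NO2 → N:1 O:2
Element totals:
  C: 13
  H: 10
  Cl: 1
  N: 1
  O: 5

C13H10ClNO5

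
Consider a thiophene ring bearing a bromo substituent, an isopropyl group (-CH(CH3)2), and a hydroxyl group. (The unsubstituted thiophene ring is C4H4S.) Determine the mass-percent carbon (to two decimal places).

Atom tally by fragment:
  thiophene ring core → C:4 H:4 S:1
  (− 3 ring H displaced by substituents)
  + Br → Br:1
  + CH(CH3)2 → C:3 H:7
  + OH → O:1 H:1
Element totals:
  C: 7
  H: 9
  Br: 1
  O: 1
  S: 1
Molecular formula: C7H9BrOS.
Molar mass = 221.112 g/mol.
Mass from C: 7 × 12.011 = 84.077 g/mol.
%C = 84.077 / 221.112 × 100 = 38.02%.

38.02%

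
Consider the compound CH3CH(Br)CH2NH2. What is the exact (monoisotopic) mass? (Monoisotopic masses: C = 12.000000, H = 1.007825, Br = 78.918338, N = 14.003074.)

Element totals:
  C: 3
  H: 8
  Br: 1
  N: 1
Molecular formula: C3H8BrN.
  M = 3(12.0) + 8(1.007825) + 78.918338 + 14.003074
    = 36.000000 + 8.062600 + 78.918338 + 14.003074 = 136.984012

136.9840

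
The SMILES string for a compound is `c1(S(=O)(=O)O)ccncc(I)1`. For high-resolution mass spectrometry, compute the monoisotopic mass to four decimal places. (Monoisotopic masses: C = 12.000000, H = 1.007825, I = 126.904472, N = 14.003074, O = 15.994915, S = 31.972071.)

284.8957

Atom tally by fragment:
  pyridine ring core → C:5 H:5 N:1
  (− 2 ring H displaced by substituents)
  + SO3H → S:1 O:3 H:1
  + I → I:1
Element totals:
  C: 5
  H: 4
  I: 1
  N: 1
  O: 3
  S: 1
Molecular formula: C5H4INO3S.
  M = 5(12.0) + 4(1.007825) + 126.904472 + 14.003074 + 3(15.994915) + 31.972071
    = 60.000000 + 4.031300 + 126.904472 + 14.003074 + 47.984745 + 31.972071 = 284.895662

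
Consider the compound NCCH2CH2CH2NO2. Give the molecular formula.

Element totals:
  C: 4
  H: 6
  N: 2
  O: 2

C4H6N2O2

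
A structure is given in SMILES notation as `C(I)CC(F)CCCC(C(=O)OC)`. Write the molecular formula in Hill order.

C9H16FIO2

Atom tally by fragment:
  ICH2 → C:1 H:2 I:1
  CH2 → C:1 H:2
  CH(F) → C:1 H:1 F:1
  CH2 → C:1 H:2
  CH2 → C:1 H:2
  CH2 → C:1 H:2
  CH2COOCH3 → C:3 H:5 O:2
Element totals:
  C: 9
  H: 16
  F: 1
  I: 1
  O: 2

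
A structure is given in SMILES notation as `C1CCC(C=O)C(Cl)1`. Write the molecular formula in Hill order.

C6H9ClO

Atom tally by fragment:
  cyclopentane ring core → C:5 H:10
  (− 2 ring H displaced by substituents)
  + CHO → C:1 H:1 O:1
  + Cl → Cl:1
Element totals:
  C: 6
  H: 9
  Cl: 1
  O: 1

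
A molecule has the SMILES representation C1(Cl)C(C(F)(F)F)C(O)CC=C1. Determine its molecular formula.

C7H8ClF3O

Atom tally by fragment:
  cyclohexene ring core → C:6 H:10
  (− 3 ring H displaced by substituents)
  + Cl → Cl:1
  + CF3 → C:1 F:3
  + OH → O:1 H:1
Element totals:
  C: 7
  H: 8
  Cl: 1
  F: 3
  O: 1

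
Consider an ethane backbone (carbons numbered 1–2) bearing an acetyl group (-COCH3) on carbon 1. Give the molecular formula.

Atom tally by fragment:
  CH3COCH2 → C:3 H:5 O:1
  CH3 → C:1 H:3
Element totals:
  C: 4
  H: 8
  O: 1

C4H8O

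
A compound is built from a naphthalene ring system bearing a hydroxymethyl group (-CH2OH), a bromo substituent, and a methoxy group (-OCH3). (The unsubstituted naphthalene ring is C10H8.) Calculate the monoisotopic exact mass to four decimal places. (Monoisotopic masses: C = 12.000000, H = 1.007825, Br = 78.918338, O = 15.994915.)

Atom tally by fragment:
  naphthalene ring system core → C:10 H:8
  (− 3 ring H displaced by substituents)
  + CH2OH → C:1 H:3 O:1
  + Br → Br:1
  + OCH3 → C:1 H:3 O:1
Element totals:
  C: 12
  H: 11
  Br: 1
  O: 2
Molecular formula: C12H11BrO2.
  M = 12(12.0) + 11(1.007825) + 78.918338 + 2(15.994915)
    = 144.000000 + 11.086075 + 78.918338 + 31.989830 = 265.994243

265.9942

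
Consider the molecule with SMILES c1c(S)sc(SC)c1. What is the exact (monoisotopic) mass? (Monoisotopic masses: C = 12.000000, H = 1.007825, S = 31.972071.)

Atom tally by fragment:
  thiophene ring core → C:4 H:4 S:1
  (− 2 ring H displaced by substituents)
  + SH → S:1 H:1
  + SCH3 → C:1 H:3 S:1
Element totals:
  C: 5
  H: 6
  S: 3
Molecular formula: C5H6S3.
  M = 5(12.0) + 6(1.007825) + 3(31.972071)
    = 60.000000 + 6.046950 + 95.916213 = 161.963163

161.9632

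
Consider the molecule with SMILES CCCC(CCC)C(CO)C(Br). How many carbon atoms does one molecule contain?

10

Atom tally by fragment:
  CH3 → C:1 H:3
  CH2 → C:1 H:2
  CH2 → C:1 H:2
  CH(CH2CH2CH3) → C:4 H:8
  CH(CH2OH) → C:2 H:4 O:1
  CH2Br → C:1 H:2 Br:1
Element totals:
  C: 10
  H: 21
  Br: 1
  O: 1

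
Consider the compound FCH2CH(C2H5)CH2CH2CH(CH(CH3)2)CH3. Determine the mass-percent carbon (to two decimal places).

Element totals:
  C: 11
  H: 23
  F: 1
Molecular formula: C11H23F.
Molar mass = 174.303 g/mol.
Mass from C: 11 × 12.011 = 132.121 g/mol.
%C = 132.121 / 174.303 × 100 = 75.80%.

75.80%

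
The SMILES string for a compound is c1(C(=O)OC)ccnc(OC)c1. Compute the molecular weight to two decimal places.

167.16 g/mol

Atom tally by fragment:
  pyridine ring core → C:5 H:5 N:1
  (− 2 ring H displaced by substituents)
  + COOCH3 → C:2 H:3 O:2
  + OCH3 → C:1 H:3 O:1
Element totals:
  C: 8
  H: 9
  N: 1
  O: 3
Molecular formula: C8H9NO3.
  M = 8(12.011) + 9(1.008) + 14.007 + 3(15.999)
    = 96.088 + 9.072 + 14.007 + 47.997 = 167.164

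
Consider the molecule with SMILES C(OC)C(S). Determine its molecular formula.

C3H8OS

Atom tally by fragment:
  CH3OCH2 → C:2 H:5 O:1
  CH2SH → C:1 H:3 S:1
Element totals:
  C: 3
  H: 8
  O: 1
  S: 1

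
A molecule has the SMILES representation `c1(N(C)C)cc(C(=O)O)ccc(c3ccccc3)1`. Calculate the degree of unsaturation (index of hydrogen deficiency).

Atom tally by fragment:
  benzene ring core → C:6 H:6
  (− 3 ring H displaced by substituents)
  + N(CH3)2 → N:1 C:2 H:6
  + COOH → C:1 H:1 O:2
  + C6H5 → C:6 H:5
Element totals:
  C: 15
  H: 15
  N: 1
  O: 2
Molecular formula: C15H15NO2.
DoU = (2C + 2 + N − H − X) / 2 = (2·15 + 2 + 1 − 15 − 0) / 2 = 9.

9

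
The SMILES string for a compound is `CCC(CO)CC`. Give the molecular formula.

C6H14O

Atom tally by fragment:
  CH3 → C:1 H:3
  CH2 → C:1 H:2
  CH(CH2OH) → C:2 H:4 O:1
  CH2 → C:1 H:2
  CH3 → C:1 H:3
Element totals:
  C: 6
  H: 14
  O: 1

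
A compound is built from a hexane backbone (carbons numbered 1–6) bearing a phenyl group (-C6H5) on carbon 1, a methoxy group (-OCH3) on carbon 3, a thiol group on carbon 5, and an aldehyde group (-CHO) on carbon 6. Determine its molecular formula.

C14H20O2S

Atom tally by fragment:
  C6H5CH2 → C:7 H:7
  CH2 → C:1 H:2
  CH(OCH3) → C:2 H:4 O:1
  CH2 → C:1 H:2
  CH(SH) → C:1 H:2 S:1
  CH2CHO → C:2 H:3 O:1
Element totals:
  C: 14
  H: 20
  O: 2
  S: 1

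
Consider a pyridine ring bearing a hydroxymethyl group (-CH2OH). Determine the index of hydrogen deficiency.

4

Atom tally by fragment:
  pyridine ring core → C:5 H:5 N:1
  (− 1 ring H displaced by substituents)
  + CH2OH → C:1 H:3 O:1
Element totals:
  C: 6
  H: 7
  N: 1
  O: 1
Molecular formula: C6H7NO.
DoU = (2C + 2 + N − H − X) / 2 = (2·6 + 2 + 1 − 7 − 0) / 2 = 4.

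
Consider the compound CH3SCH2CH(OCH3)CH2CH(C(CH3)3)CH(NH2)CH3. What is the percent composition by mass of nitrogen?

6.00%

Atom tally by fragment:
  CH3SCH2 → C:2 H:5 S:1
  CH(OCH3) → C:2 H:4 O:1
  CH2 → C:1 H:2
  CH(C(CH3)3) → C:5 H:10
  CH(NH2) → C:1 H:3 N:1
  CH3 → C:1 H:3
Element totals:
  C: 12
  H: 27
  N: 1
  O: 1
  S: 1
Molecular formula: C12H27NOS.
Molar mass = 233.414 g/mol.
Mass from N: 1 × 14.007 = 14.007 g/mol.
%N = 14.007 / 233.414 × 100 = 6.00%.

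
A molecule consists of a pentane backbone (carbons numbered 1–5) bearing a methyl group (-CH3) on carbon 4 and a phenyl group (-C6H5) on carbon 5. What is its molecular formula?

C12H18

Atom tally by fragment:
  CH3 → C:1 H:3
  CH2 → C:1 H:2
  CH2 → C:1 H:2
  CH(CH3) → C:2 H:4
  CH2C6H5 → C:7 H:7
Element totals:
  C: 12
  H: 18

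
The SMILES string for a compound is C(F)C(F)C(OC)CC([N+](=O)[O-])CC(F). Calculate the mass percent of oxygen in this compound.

20.94%

Atom tally by fragment:
  FCH2 → C:1 H:2 F:1
  CH(F) → C:1 H:1 F:1
  CH(OCH3) → C:2 H:4 O:1
  CH2 → C:1 H:2
  CH(NO2) → C:1 H:1 N:1 O:2
  CH2 → C:1 H:2
  CH2F → C:1 H:2 F:1
Element totals:
  C: 8
  H: 14
  F: 3
  N: 1
  O: 3
Molecular formula: C8H14F3NO3.
Molar mass = 229.198 g/mol.
Mass from O: 3 × 15.999 = 47.997 g/mol.
%O = 47.997 / 229.198 × 100 = 20.94%.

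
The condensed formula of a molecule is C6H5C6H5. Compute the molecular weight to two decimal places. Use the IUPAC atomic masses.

Element totals:
  C: 12
  H: 10
Molecular formula: C12H10.
  M = 12(12.011) + 10(1.008)
    = 144.132 + 10.080 = 154.212

154.21 g/mol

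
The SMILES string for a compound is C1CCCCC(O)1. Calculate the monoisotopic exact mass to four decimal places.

100.0888

Atom tally by fragment:
  cyclohexane ring core → C:6 H:12
  (− 1 ring H displaced by substituents)
  + OH → O:1 H:1
Element totals:
  C: 6
  H: 12
  O: 1
Molecular formula: C6H12O.
  M = 6(12.0) + 12(1.007825) + 15.994915
    = 72.000000 + 12.093900 + 15.994915 = 100.088815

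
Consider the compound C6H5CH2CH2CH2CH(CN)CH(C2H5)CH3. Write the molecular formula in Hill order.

Element totals:
  C: 15
  H: 21
  N: 1

C15H21N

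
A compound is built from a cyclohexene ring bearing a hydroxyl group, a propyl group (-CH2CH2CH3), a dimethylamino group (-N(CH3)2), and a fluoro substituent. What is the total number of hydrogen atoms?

20

Atom tally by fragment:
  cyclohexene ring core → C:6 H:10
  (− 4 ring H displaced by substituents)
  + OH → O:1 H:1
  + CH2CH2CH3 → C:3 H:7
  + N(CH3)2 → N:1 C:2 H:6
  + F → F:1
Element totals:
  C: 11
  H: 20
  F: 1
  N: 1
  O: 1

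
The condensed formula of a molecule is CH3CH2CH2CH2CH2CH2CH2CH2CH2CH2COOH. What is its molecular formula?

C11H22O2

Atom tally by fragment:
  CH3 → C:1 H:3
  CH2 → C:1 H:2
  CH2 → C:1 H:2
  CH2 → C:1 H:2
  CH2 → C:1 H:2
  CH2 → C:1 H:2
  CH2 → C:1 H:2
  CH2 → C:1 H:2
  CH2 → C:1 H:2
  CH2COOH → C:2 H:3 O:2
Element totals:
  C: 11
  H: 22
  O: 2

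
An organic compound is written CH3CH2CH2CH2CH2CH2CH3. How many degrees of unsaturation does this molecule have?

0

Element totals:
  C: 7
  H: 16
Molecular formula: C7H16.
DoU = (2C + 2 + N − H − X) / 2 = (2·7 + 2 + 0 − 16 − 0) / 2 = 0.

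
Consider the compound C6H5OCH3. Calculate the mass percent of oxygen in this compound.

14.79%

Atom tally by fragment:
  benzene ring core → C:6 H:6
  (− 1 ring H displaced by substituents)
  + OCH3 → C:1 H:3 O:1
Element totals:
  C: 7
  H: 8
  O: 1
Molecular formula: C7H8O.
Molar mass = 108.140 g/mol.
Mass from O: 1 × 15.999 = 15.999 g/mol.
%O = 15.999 / 108.140 × 100 = 14.79%.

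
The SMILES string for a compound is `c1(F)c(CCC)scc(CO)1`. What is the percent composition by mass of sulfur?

18.40%

Atom tally by fragment:
  thiophene ring core → C:4 H:4 S:1
  (− 3 ring H displaced by substituents)
  + F → F:1
  + CH2CH2CH3 → C:3 H:7
  + CH2OH → C:1 H:3 O:1
Element totals:
  C: 8
  H: 11
  F: 1
  O: 1
  S: 1
Molecular formula: C8H11FOS.
Molar mass = 174.233 g/mol.
Mass from S: 1 × 32.06 = 32.060 g/mol.
%S = 32.060 / 174.233 × 100 = 18.40%.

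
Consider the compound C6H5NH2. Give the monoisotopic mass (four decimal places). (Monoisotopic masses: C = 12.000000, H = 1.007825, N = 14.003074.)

Element totals:
  C: 6
  H: 7
  N: 1
Molecular formula: C6H7N.
  M = 6(12.0) + 7(1.007825) + 14.003074
    = 72.000000 + 7.054775 + 14.003074 = 93.057849

93.0578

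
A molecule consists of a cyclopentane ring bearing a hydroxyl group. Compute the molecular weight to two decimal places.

86.13 g/mol

Atom tally by fragment:
  cyclopentane ring core → C:5 H:10
  (− 1 ring H displaced by substituents)
  + OH → O:1 H:1
Element totals:
  C: 5
  H: 10
  O: 1
Molecular formula: C5H10O.
  M = 5(12.011) + 10(1.008) + 15.999
    = 60.055 + 10.080 + 15.999 = 86.134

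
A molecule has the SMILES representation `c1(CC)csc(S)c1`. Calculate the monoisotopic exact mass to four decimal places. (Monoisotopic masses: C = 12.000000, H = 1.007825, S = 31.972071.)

144.0067

Atom tally by fragment:
  thiophene ring core → C:4 H:4 S:1
  (− 2 ring H displaced by substituents)
  + C2H5 → C:2 H:5
  + SH → S:1 H:1
Element totals:
  C: 6
  H: 8
  S: 2
Molecular formula: C6H8S2.
  M = 6(12.0) + 8(1.007825) + 2(31.972071)
    = 72.000000 + 8.062600 + 63.944142 = 144.006742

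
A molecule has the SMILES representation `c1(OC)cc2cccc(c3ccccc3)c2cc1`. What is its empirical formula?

Atom tally by fragment:
  naphthalene ring system core → C:10 H:8
  (− 2 ring H displaced by substituents)
  + OCH3 → C:1 H:3 O:1
  + C6H5 → C:6 H:5
Element totals:
  C: 17
  H: 14
  O: 1
Molecular formula: C17H14O.
gcd of subscripts (17, 14, 1) = 1, so the empirical formula equals the molecular formula.

C17H14O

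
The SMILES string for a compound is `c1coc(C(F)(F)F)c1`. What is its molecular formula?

C5H3F3O

Atom tally by fragment:
  furan ring core → C:4 H:4 O:1
  (− 1 ring H displaced by substituents)
  + CF3 → C:1 F:3
Element totals:
  C: 5
  H: 3
  F: 3
  O: 1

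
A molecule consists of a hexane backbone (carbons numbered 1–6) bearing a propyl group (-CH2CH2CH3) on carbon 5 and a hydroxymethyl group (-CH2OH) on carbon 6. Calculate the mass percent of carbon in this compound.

Atom tally by fragment:
  CH3 → C:1 H:3
  CH2 → C:1 H:2
  CH2 → C:1 H:2
  CH2 → C:1 H:2
  CH(CH2CH2CH3) → C:4 H:8
  CH2CH2OH → C:2 H:5 O:1
Element totals:
  C: 10
  H: 22
  O: 1
Molecular formula: C10H22O.
Molar mass = 158.285 g/mol.
Mass from C: 10 × 12.011 = 120.110 g/mol.
%C = 120.110 / 158.285 × 100 = 75.88%.

75.88%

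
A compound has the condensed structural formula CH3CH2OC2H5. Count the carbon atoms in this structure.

4

Atom tally by fragment:
  CH3 → C:1 H:3
  CH2OC2H5 → C:3 H:7 O:1
Element totals:
  C: 4
  H: 10
  O: 1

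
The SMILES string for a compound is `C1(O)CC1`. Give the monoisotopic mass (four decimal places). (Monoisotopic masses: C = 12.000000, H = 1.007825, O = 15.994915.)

58.0419

Atom tally by fragment:
  cyclopropane ring core → C:3 H:6
  (− 1 ring H displaced by substituents)
  + OH → O:1 H:1
Element totals:
  C: 3
  H: 6
  O: 1
Molecular formula: C3H6O.
  M = 3(12.0) + 6(1.007825) + 15.994915
    = 36.000000 + 6.046950 + 15.994915 = 58.041865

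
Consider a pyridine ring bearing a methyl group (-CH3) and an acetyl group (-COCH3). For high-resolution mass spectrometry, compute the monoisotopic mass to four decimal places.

Atom tally by fragment:
  pyridine ring core → C:5 H:5 N:1
  (− 2 ring H displaced by substituents)
  + CH3 → C:1 H:3
  + COCH3 → C:2 H:3 O:1
Element totals:
  C: 8
  H: 9
  N: 1
  O: 1
Molecular formula: C8H9NO.
  M = 8(12.0) + 9(1.007825) + 14.003074 + 15.994915
    = 96.000000 + 9.070425 + 14.003074 + 15.994915 = 135.068414

135.0684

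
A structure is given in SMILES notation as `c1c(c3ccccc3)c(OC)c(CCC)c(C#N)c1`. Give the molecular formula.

C17H17NO

Atom tally by fragment:
  benzene ring core → C:6 H:6
  (− 4 ring H displaced by substituents)
  + C6H5 → C:6 H:5
  + OCH3 → C:1 H:3 O:1
  + CH2CH2CH3 → C:3 H:7
  + CN → C:1 N:1
Element totals:
  C: 17
  H: 17
  N: 1
  O: 1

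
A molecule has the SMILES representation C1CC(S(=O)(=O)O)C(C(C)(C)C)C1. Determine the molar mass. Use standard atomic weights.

Atom tally by fragment:
  cyclopentane ring core → C:5 H:10
  (− 2 ring H displaced by substituents)
  + SO3H → S:1 O:3 H:1
  + C(CH3)3 → C:4 H:9
Element totals:
  C: 9
  H: 18
  O: 3
  S: 1
Molecular formula: C9H18O3S.
  M = 9(12.011) + 18(1.008) + 3(15.999) + 32.06
    = 108.099 + 18.144 + 47.997 + 32.060 = 206.300

206.30 g/mol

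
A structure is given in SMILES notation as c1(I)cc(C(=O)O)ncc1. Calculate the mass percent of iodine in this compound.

Atom tally by fragment:
  pyridine ring core → C:5 H:5 N:1
  (− 2 ring H displaced by substituents)
  + I → I:1
  + COOH → C:1 H:1 O:2
Element totals:
  C: 6
  H: 4
  I: 1
  N: 1
  O: 2
Molecular formula: C6H4INO2.
Molar mass = 249.007 g/mol.
Mass from I: 1 × 126.904 = 126.904 g/mol.
%I = 126.904 / 249.007 × 100 = 50.96%.

50.96%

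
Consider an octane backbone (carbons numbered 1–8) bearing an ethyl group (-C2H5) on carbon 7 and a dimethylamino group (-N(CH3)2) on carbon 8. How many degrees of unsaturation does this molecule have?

Atom tally by fragment:
  CH3 → C:1 H:3
  CH2 → C:1 H:2
  CH2 → C:1 H:2
  CH2 → C:1 H:2
  CH2 → C:1 H:2
  CH2 → C:1 H:2
  CH(C2H5) → C:3 H:6
  CH2N(CH3)2 → C:3 H:8 N:1
Element totals:
  C: 12
  H: 27
  N: 1
Molecular formula: C12H27N.
DoU = (2C + 2 + N − H − X) / 2 = (2·12 + 2 + 1 − 27 − 0) / 2 = 0.

0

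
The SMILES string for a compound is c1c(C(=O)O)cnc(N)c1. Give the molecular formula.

Atom tally by fragment:
  pyridine ring core → C:5 H:5 N:1
  (− 2 ring H displaced by substituents)
  + COOH → C:1 H:1 O:2
  + NH2 → N:1 H:2
Element totals:
  C: 6
  H: 6
  N: 2
  O: 2

C6H6N2O2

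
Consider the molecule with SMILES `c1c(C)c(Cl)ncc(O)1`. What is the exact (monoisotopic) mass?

143.0138

Atom tally by fragment:
  pyridine ring core → C:5 H:5 N:1
  (− 3 ring H displaced by substituents)
  + CH3 → C:1 H:3
  + Cl → Cl:1
  + OH → O:1 H:1
Element totals:
  C: 6
  H: 6
  Cl: 1
  N: 1
  O: 1
Molecular formula: C6H6ClNO.
  M = 6(12.0) + 6(1.007825) + 34.968853 + 14.003074 + 15.994915
    = 72.000000 + 6.046950 + 34.968853 + 14.003074 + 15.994915 = 143.013792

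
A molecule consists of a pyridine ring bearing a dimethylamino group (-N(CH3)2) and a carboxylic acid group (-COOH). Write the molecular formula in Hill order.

Atom tally by fragment:
  pyridine ring core → C:5 H:5 N:1
  (− 2 ring H displaced by substituents)
  + N(CH3)2 → N:1 C:2 H:6
  + COOH → C:1 H:1 O:2
Element totals:
  C: 8
  H: 10
  N: 2
  O: 2

C8H10N2O2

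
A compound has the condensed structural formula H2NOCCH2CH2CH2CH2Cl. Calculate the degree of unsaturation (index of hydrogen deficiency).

1

Element totals:
  C: 5
  H: 10
  Cl: 1
  N: 1
  O: 1
Molecular formula: C5H10ClNO.
DoU = (2C + 2 + N − H − X) / 2 = (2·5 + 2 + 1 − 10 − 1) / 2 = 1.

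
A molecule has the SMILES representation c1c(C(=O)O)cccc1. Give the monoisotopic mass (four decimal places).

Atom tally by fragment:
  benzene ring core → C:6 H:6
  (− 1 ring H displaced by substituents)
  + COOH → C:1 H:1 O:2
Element totals:
  C: 7
  H: 6
  O: 2
Molecular formula: C7H6O2.
  M = 7(12.0) + 6(1.007825) + 2(15.994915)
    = 84.000000 + 6.046950 + 31.989830 = 122.036780

122.0368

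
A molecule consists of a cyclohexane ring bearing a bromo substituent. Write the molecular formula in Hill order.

C6H11Br

Atom tally by fragment:
  cyclohexane ring core → C:6 H:12
  (− 1 ring H displaced by substituents)
  + Br → Br:1
Element totals:
  C: 6
  H: 11
  Br: 1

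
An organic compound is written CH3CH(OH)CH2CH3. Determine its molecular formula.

C4H10O

Element totals:
  C: 4
  H: 10
  O: 1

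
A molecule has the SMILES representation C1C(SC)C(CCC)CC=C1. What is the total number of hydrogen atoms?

Atom tally by fragment:
  cyclohexene ring core → C:6 H:10
  (− 2 ring H displaced by substituents)
  + SCH3 → C:1 H:3 S:1
  + CH2CH2CH3 → C:3 H:7
Element totals:
  C: 10
  H: 18
  S: 1

18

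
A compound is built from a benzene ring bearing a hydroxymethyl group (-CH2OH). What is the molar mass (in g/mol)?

108.14 g/mol

Atom tally by fragment:
  benzene ring core → C:6 H:6
  (− 1 ring H displaced by substituents)
  + CH2OH → C:1 H:3 O:1
Element totals:
  C: 7
  H: 8
  O: 1
Molecular formula: C7H8O.
  M = 7(12.011) + 8(1.008) + 15.999
    = 84.077 + 8.064 + 15.999 = 108.140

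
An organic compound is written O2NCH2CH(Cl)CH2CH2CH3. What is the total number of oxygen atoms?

2

Atom tally by fragment:
  O2NCH2 → C:1 H:2 N:1 O:2
  CH(Cl) → C:1 H:1 Cl:1
  CH2 → C:1 H:2
  CH2 → C:1 H:2
  CH3 → C:1 H:3
Element totals:
  C: 5
  H: 10
  Cl: 1
  N: 1
  O: 2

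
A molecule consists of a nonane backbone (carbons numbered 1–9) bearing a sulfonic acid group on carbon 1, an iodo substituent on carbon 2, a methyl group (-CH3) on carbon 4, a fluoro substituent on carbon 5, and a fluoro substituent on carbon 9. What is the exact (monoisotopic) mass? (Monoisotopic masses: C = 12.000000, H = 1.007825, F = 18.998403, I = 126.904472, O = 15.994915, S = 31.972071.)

384.0068

Atom tally by fragment:
  HO3SCH2 → C:1 H:3 S:1 O:3
  CH(I) → C:1 H:1 I:1
  CH2 → C:1 H:2
  CH(CH3) → C:2 H:4
  CH(F) → C:1 H:1 F:1
  CH2 → C:1 H:2
  CH2 → C:1 H:2
  CH2 → C:1 H:2
  CH2F → C:1 H:2 F:1
Element totals:
  C: 10
  H: 19
  F: 2
  I: 1
  O: 3
  S: 1
Molecular formula: C10H19F2IO3S.
  M = 10(12.0) + 19(1.007825) + 2(18.998403) + 126.904472 + 3(15.994915) + 31.972071
    = 120.000000 + 19.148675 + 37.996806 + 126.904472 + 47.984745 + 31.972071 = 384.006769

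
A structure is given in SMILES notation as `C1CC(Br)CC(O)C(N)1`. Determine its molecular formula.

Atom tally by fragment:
  cyclohexane ring core → C:6 H:12
  (− 3 ring H displaced by substituents)
  + Br → Br:1
  + OH → O:1 H:1
  + NH2 → N:1 H:2
Element totals:
  C: 6
  H: 12
  Br: 1
  N: 1
  O: 1

C6H12BrNO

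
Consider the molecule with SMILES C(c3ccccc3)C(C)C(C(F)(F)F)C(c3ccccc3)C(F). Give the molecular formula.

C19H20F4

Atom tally by fragment:
  C6H5CH2 → C:7 H:7
  CH(CH3) → C:2 H:4
  CH(CF3) → C:2 H:1 F:3
  CH(C6H5) → C:7 H:6
  CH2F → C:1 H:2 F:1
Element totals:
  C: 19
  H: 20
  F: 4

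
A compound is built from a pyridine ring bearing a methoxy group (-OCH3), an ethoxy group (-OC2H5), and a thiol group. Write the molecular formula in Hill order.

C8H11NO2S

Atom tally by fragment:
  pyridine ring core → C:5 H:5 N:1
  (− 3 ring H displaced by substituents)
  + OCH3 → C:1 H:3 O:1
  + OC2H5 → C:2 H:5 O:1
  + SH → S:1 H:1
Element totals:
  C: 8
  H: 11
  N: 1
  O: 2
  S: 1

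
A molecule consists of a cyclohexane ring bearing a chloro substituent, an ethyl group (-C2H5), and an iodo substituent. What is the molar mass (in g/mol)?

272.55 g/mol

Atom tally by fragment:
  cyclohexane ring core → C:6 H:12
  (− 3 ring H displaced by substituents)
  + Cl → Cl:1
  + C2H5 → C:2 H:5
  + I → I:1
Element totals:
  C: 8
  H: 14
  Cl: 1
  I: 1
Molecular formula: C8H14ClI.
  M = 8(12.011) + 14(1.008) + 35.45 + 126.904
    = 96.088 + 14.112 + 35.450 + 126.904 = 272.554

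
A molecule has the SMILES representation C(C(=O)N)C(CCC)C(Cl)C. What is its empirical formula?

C8H16ClNO

Atom tally by fragment:
  H2NOCCH2 → C:2 H:4 O:1 N:1
  CH(CH2CH2CH3) → C:4 H:8
  CH(Cl) → C:1 H:1 Cl:1
  CH3 → C:1 H:3
Element totals:
  C: 8
  H: 16
  Cl: 1
  N: 1
  O: 1
Molecular formula: C8H16ClNO.
gcd of subscripts (8, 1, 16, 1, 1) = 1, so the empirical formula equals the molecular formula.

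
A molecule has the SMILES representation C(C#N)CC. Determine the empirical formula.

C4H7N

Atom tally by fragment:
  NCCH2 → C:2 H:2 N:1
  CH2 → C:1 H:2
  CH3 → C:1 H:3
Element totals:
  C: 4
  H: 7
  N: 1
Molecular formula: C4H7N.
gcd of subscripts (4, 7, 1) = 1, so the empirical formula equals the molecular formula.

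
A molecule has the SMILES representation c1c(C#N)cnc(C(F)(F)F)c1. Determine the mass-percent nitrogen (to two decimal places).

Atom tally by fragment:
  pyridine ring core → C:5 H:5 N:1
  (− 2 ring H displaced by substituents)
  + CN → C:1 N:1
  + CF3 → C:1 F:3
Element totals:
  C: 7
  H: 3
  F: 3
  N: 2
Molecular formula: C7H3F3N2.
Molar mass = 172.109 g/mol.
Mass from N: 2 × 14.007 = 28.014 g/mol.
%N = 28.014 / 172.109 × 100 = 16.28%.

16.28%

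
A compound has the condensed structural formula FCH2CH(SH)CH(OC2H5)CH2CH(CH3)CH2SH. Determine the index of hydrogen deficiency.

0

Atom tally by fragment:
  FCH2 → C:1 H:2 F:1
  CH(SH) → C:1 H:2 S:1
  CH(OC2H5) → C:3 H:6 O:1
  CH2 → C:1 H:2
  CH(CH3) → C:2 H:4
  CH2SH → C:1 H:3 S:1
Element totals:
  C: 9
  H: 19
  F: 1
  O: 1
  S: 2
Molecular formula: C9H19FOS2.
DoU = (2C + 2 + N − H − X) / 2 = (2·9 + 2 + 0 − 19 − 1) / 2 = 0.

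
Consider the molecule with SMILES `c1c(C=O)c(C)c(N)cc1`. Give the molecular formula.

Atom tally by fragment:
  benzene ring core → C:6 H:6
  (− 3 ring H displaced by substituents)
  + CHO → C:1 H:1 O:1
  + CH3 → C:1 H:3
  + NH2 → N:1 H:2
Element totals:
  C: 8
  H: 9
  N: 1
  O: 1

C8H9NO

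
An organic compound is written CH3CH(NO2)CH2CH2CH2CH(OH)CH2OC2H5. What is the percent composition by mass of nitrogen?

6.82%

Element totals:
  C: 9
  H: 19
  N: 1
  O: 4
Molecular formula: C9H19NO4.
Molar mass = 205.254 g/mol.
Mass from N: 1 × 14.007 = 14.007 g/mol.
%N = 14.007 / 205.254 × 100 = 6.82%.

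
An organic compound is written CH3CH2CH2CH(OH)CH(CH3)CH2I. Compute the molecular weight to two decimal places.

242.10 g/mol

Element totals:
  C: 7
  H: 15
  I: 1
  O: 1
Molecular formula: C7H15IO.
  M = 7(12.011) + 15(1.008) + 126.904 + 15.999
    = 84.077 + 15.120 + 126.904 + 15.999 = 242.100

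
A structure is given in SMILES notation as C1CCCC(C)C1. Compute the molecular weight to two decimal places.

Atom tally by fragment:
  cyclohexane ring core → C:6 H:12
  (− 1 ring H displaced by substituents)
  + CH3 → C:1 H:3
Element totals:
  C: 7
  H: 14
Molecular formula: C7H14.
  M = 7(12.011) + 14(1.008)
    = 84.077 + 14.112 = 98.189

98.19 g/mol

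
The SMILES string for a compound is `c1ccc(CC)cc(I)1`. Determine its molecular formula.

Atom tally by fragment:
  benzene ring core → C:6 H:6
  (− 2 ring H displaced by substituents)
  + C2H5 → C:2 H:5
  + I → I:1
Element totals:
  C: 8
  H: 9
  I: 1

C8H9I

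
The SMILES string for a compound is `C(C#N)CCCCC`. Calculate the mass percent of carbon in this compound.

Atom tally by fragment:
  NCCH2 → C:2 H:2 N:1
  CH2 → C:1 H:2
  CH2 → C:1 H:2
  CH2 → C:1 H:2
  CH2 → C:1 H:2
  CH3 → C:1 H:3
Element totals:
  C: 7
  H: 13
  N: 1
Molecular formula: C7H13N.
Molar mass = 111.188 g/mol.
Mass from C: 7 × 12.011 = 84.077 g/mol.
%C = 84.077 / 111.188 × 100 = 75.62%.

75.62%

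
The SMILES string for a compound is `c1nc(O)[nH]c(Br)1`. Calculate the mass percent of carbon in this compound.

22.11%

Atom tally by fragment:
  imidazole ring core → C:3 H:4 N:2
  (− 2 ring H displaced by substituents)
  + OH → O:1 H:1
  + Br → Br:1
Element totals:
  C: 3
  H: 3
  Br: 1
  N: 2
  O: 1
Molecular formula: C3H3BrN2O.
Molar mass = 162.974 g/mol.
Mass from C: 3 × 12.011 = 36.033 g/mol.
%C = 36.033 / 162.974 × 100 = 22.11%.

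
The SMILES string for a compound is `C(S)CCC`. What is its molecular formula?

C4H10S

Atom tally by fragment:
  HSCH2 → C:1 H:3 S:1
  CH2 → C:1 H:2
  CH2 → C:1 H:2
  CH3 → C:1 H:3
Element totals:
  C: 4
  H: 10
  S: 1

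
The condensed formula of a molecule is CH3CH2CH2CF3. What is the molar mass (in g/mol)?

Atom tally by fragment:
  CH3 → C:1 H:3
  CH2 → C:1 H:2
  CH2CF3 → C:2 H:2 F:3
Element totals:
  C: 4
  H: 7
  F: 3
Molecular formula: C4H7F3.
  M = 4(12.011) + 7(1.008) + 3(18.998)
    = 48.044 + 7.056 + 56.994 = 112.094

112.09 g/mol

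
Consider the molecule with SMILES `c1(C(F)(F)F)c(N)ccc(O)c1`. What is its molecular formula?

C7H6F3NO

Atom tally by fragment:
  benzene ring core → C:6 H:6
  (− 3 ring H displaced by substituents)
  + CF3 → C:1 F:3
  + NH2 → N:1 H:2
  + OH → O:1 H:1
Element totals:
  C: 7
  H: 6
  F: 3
  N: 1
  O: 1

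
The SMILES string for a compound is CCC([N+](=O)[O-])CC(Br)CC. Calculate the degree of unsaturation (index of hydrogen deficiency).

Atom tally by fragment:
  CH3 → C:1 H:3
  CH2 → C:1 H:2
  CH(NO2) → C:1 H:1 N:1 O:2
  CH2 → C:1 H:2
  CH(Br) → C:1 H:1 Br:1
  CH2 → C:1 H:2
  CH3 → C:1 H:3
Element totals:
  C: 7
  H: 14
  Br: 1
  N: 1
  O: 2
Molecular formula: C7H14BrNO2.
DoU = (2C + 2 + N − H − X) / 2 = (2·7 + 2 + 1 − 14 − 1) / 2 = 1.

1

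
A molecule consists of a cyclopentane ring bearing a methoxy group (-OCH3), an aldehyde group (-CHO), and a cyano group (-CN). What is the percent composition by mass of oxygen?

20.89%

Atom tally by fragment:
  cyclopentane ring core → C:5 H:10
  (− 3 ring H displaced by substituents)
  + OCH3 → C:1 H:3 O:1
  + CHO → C:1 H:1 O:1
  + CN → C:1 N:1
Element totals:
  C: 8
  H: 11
  N: 1
  O: 2
Molecular formula: C8H11NO2.
Molar mass = 153.181 g/mol.
Mass from O: 2 × 15.999 = 31.998 g/mol.
%O = 31.998 / 153.181 × 100 = 20.89%.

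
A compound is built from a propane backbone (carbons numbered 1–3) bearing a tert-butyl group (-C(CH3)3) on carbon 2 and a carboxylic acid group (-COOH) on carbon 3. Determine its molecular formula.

C8H16O2

Atom tally by fragment:
  CH3 → C:1 H:3
  CH(C(CH3)3) → C:5 H:10
  CH2COOH → C:2 H:3 O:2
Element totals:
  C: 8
  H: 16
  O: 2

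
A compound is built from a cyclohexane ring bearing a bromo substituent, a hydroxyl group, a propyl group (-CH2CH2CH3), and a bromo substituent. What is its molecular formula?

Atom tally by fragment:
  cyclohexane ring core → C:6 H:12
  (− 4 ring H displaced by substituents)
  + Br → Br:1
  + OH → O:1 H:1
  + CH2CH2CH3 → C:3 H:7
  + Br → Br:1
Element totals:
  C: 9
  H: 16
  Br: 2
  O: 1

C9H16Br2O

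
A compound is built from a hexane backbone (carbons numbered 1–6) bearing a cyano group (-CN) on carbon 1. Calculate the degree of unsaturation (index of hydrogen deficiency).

Atom tally by fragment:
  NCCH2 → C:2 H:2 N:1
  CH2 → C:1 H:2
  CH2 → C:1 H:2
  CH2 → C:1 H:2
  CH2 → C:1 H:2
  CH3 → C:1 H:3
Element totals:
  C: 7
  H: 13
  N: 1
Molecular formula: C7H13N.
DoU = (2C + 2 + N − H − X) / 2 = (2·7 + 2 + 1 − 13 − 0) / 2 = 2.

2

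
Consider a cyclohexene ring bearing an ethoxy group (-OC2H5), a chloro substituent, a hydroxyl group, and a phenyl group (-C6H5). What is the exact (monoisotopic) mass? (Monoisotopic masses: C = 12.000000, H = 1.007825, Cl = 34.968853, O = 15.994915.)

Atom tally by fragment:
  cyclohexene ring core → C:6 H:10
  (− 4 ring H displaced by substituents)
  + OC2H5 → C:2 H:5 O:1
  + Cl → Cl:1
  + OH → O:1 H:1
  + C6H5 → C:6 H:5
Element totals:
  C: 14
  H: 17
  Cl: 1
  O: 2
Molecular formula: C14H17ClO2.
  M = 14(12.0) + 17(1.007825) + 34.968853 + 2(15.994915)
    = 168.000000 + 17.133025 + 34.968853 + 31.989830 = 252.091708

252.0917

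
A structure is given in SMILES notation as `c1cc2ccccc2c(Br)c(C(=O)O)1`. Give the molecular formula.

Atom tally by fragment:
  naphthalene ring system core → C:10 H:8
  (− 2 ring H displaced by substituents)
  + Br → Br:1
  + COOH → C:1 H:1 O:2
Element totals:
  C: 11
  H: 7
  Br: 1
  O: 2

C11H7BrO2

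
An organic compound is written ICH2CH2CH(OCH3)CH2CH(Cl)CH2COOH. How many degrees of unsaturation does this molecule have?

Atom tally by fragment:
  ICH2 → C:1 H:2 I:1
  CH2 → C:1 H:2
  CH(OCH3) → C:2 H:4 O:1
  CH2 → C:1 H:2
  CH(Cl) → C:1 H:1 Cl:1
  CH2COOH → C:2 H:3 O:2
Element totals:
  C: 8
  H: 14
  Cl: 1
  I: 1
  O: 3
Molecular formula: C8H14ClIO3.
DoU = (2C + 2 + N − H − X) / 2 = (2·8 + 2 + 0 − 14 − 2) / 2 = 1.

1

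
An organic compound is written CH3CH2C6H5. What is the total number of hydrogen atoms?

10

Atom tally by fragment:
  CH3 → C:1 H:3
  CH2C6H5 → C:7 H:7
Element totals:
  C: 8
  H: 10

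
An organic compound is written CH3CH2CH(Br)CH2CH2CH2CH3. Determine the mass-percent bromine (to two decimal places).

44.61%

Atom tally by fragment:
  CH3 → C:1 H:3
  CH2 → C:1 H:2
  CH(Br) → C:1 H:1 Br:1
  CH2 → C:1 H:2
  CH2 → C:1 H:2
  CH2 → C:1 H:2
  CH3 → C:1 H:3
Element totals:
  C: 7
  H: 15
  Br: 1
Molecular formula: C7H15Br.
Molar mass = 179.101 g/mol.
Mass from Br: 1 × 79.904 = 79.904 g/mol.
%Br = 79.904 / 179.101 × 100 = 44.61%.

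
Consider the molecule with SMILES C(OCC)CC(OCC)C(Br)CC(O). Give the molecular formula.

Atom tally by fragment:
  C2H5OCH2 → C:3 H:7 O:1
  CH2 → C:1 H:2
  CH(OC2H5) → C:3 H:6 O:1
  CH(Br) → C:1 H:1 Br:1
  CH2 → C:1 H:2
  CH2OH → C:1 H:3 O:1
Element totals:
  C: 10
  H: 21
  Br: 1
  O: 3

C10H21BrO3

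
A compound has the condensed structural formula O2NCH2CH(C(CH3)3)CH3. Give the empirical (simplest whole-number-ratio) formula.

C7H15NO2

Atom tally by fragment:
  O2NCH2 → C:1 H:2 N:1 O:2
  CH(C(CH3)3) → C:5 H:10
  CH3 → C:1 H:3
Element totals:
  C: 7
  H: 15
  N: 1
  O: 2
Molecular formula: C7H15NO2.
gcd of subscripts (7, 15, 1, 2) = 1, so the empirical formula equals the molecular formula.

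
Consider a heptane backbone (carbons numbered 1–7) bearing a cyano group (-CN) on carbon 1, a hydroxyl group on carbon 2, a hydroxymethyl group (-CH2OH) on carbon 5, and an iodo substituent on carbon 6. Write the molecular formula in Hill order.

C9H16INO2

Atom tally by fragment:
  NCCH2 → C:2 H:2 N:1
  CH(OH) → C:1 H:2 O:1
  CH2 → C:1 H:2
  CH2 → C:1 H:2
  CH(CH2OH) → C:2 H:4 O:1
  CH(I) → C:1 H:1 I:1
  CH3 → C:1 H:3
Element totals:
  C: 9
  H: 16
  I: 1
  N: 1
  O: 2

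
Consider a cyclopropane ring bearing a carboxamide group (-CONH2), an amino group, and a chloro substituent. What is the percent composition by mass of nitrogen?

Atom tally by fragment:
  cyclopropane ring core → C:3 H:6
  (− 3 ring H displaced by substituents)
  + CONH2 → C:1 H:2 O:1 N:1
  + NH2 → N:1 H:2
  + Cl → Cl:1
Element totals:
  C: 4
  H: 7
  Cl: 1
  N: 2
  O: 1
Molecular formula: C4H7ClN2O.
Molar mass = 134.563 g/mol.
Mass from N: 2 × 14.007 = 28.014 g/mol.
%N = 28.014 / 134.563 × 100 = 20.82%.

20.82%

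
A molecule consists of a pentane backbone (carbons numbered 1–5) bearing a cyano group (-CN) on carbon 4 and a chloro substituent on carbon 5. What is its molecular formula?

Atom tally by fragment:
  CH3 → C:1 H:3
  CH2 → C:1 H:2
  CH2 → C:1 H:2
  CH(CN) → C:2 H:1 N:1
  CH2Cl → C:1 H:2 Cl:1
Element totals:
  C: 6
  H: 10
  Cl: 1
  N: 1

C6H10ClN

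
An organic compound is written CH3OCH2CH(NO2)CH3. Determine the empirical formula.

C4H9NO3

Element totals:
  C: 4
  H: 9
  N: 1
  O: 3
Molecular formula: C4H9NO3.
gcd of subscripts (4, 9, 1, 3) = 1, so the empirical formula equals the molecular formula.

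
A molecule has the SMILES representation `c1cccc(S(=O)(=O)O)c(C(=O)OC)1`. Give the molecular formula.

Atom tally by fragment:
  benzene ring core → C:6 H:6
  (− 2 ring H displaced by substituents)
  + SO3H → S:1 O:3 H:1
  + COOCH3 → C:2 H:3 O:2
Element totals:
  C: 8
  H: 8
  O: 5
  S: 1

C8H8O5S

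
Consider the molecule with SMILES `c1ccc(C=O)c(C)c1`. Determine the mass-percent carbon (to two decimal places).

Atom tally by fragment:
  benzene ring core → C:6 H:6
  (− 2 ring H displaced by substituents)
  + CHO → C:1 H:1 O:1
  + CH3 → C:1 H:3
Element totals:
  C: 8
  H: 8
  O: 1
Molecular formula: C8H8O.
Molar mass = 120.151 g/mol.
Mass from C: 8 × 12.011 = 96.088 g/mol.
%C = 96.088 / 120.151 × 100 = 79.97%.

79.97%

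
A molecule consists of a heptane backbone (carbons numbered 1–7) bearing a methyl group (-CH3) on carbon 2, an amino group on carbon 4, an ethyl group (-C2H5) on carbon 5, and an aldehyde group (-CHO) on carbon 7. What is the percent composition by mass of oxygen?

8.63%

Atom tally by fragment:
  CH3 → C:1 H:3
  CH(CH3) → C:2 H:4
  CH2 → C:1 H:2
  CH(NH2) → C:1 H:3 N:1
  CH(C2H5) → C:3 H:6
  CH2 → C:1 H:2
  CH2CHO → C:2 H:3 O:1
Element totals:
  C: 11
  H: 23
  N: 1
  O: 1
Molecular formula: C11H23NO.
Molar mass = 185.311 g/mol.
Mass from O: 1 × 15.999 = 15.999 g/mol.
%O = 15.999 / 185.311 × 100 = 8.63%.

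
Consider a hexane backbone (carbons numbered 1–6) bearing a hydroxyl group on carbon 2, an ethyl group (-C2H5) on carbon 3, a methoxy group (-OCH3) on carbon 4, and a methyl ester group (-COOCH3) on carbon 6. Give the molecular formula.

Atom tally by fragment:
  CH3 → C:1 H:3
  CH(OH) → C:1 H:2 O:1
  CH(C2H5) → C:3 H:6
  CH(OCH3) → C:2 H:4 O:1
  CH2 → C:1 H:2
  CH2COOCH3 → C:3 H:5 O:2
Element totals:
  C: 11
  H: 22
  O: 4

C11H22O4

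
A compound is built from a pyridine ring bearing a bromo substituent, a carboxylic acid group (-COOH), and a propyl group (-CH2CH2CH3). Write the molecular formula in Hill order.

Atom tally by fragment:
  pyridine ring core → C:5 H:5 N:1
  (− 3 ring H displaced by substituents)
  + Br → Br:1
  + COOH → C:1 H:1 O:2
  + CH2CH2CH3 → C:3 H:7
Element totals:
  C: 9
  H: 10
  Br: 1
  N: 1
  O: 2

C9H10BrNO2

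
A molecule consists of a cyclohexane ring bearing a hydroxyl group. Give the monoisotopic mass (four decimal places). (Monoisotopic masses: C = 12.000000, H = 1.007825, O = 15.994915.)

Atom tally by fragment:
  cyclohexane ring core → C:6 H:12
  (− 1 ring H displaced by substituents)
  + OH → O:1 H:1
Element totals:
  C: 6
  H: 12
  O: 1
Molecular formula: C6H12O.
  M = 6(12.0) + 12(1.007825) + 15.994915
    = 72.000000 + 12.093900 + 15.994915 = 100.088815

100.0888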